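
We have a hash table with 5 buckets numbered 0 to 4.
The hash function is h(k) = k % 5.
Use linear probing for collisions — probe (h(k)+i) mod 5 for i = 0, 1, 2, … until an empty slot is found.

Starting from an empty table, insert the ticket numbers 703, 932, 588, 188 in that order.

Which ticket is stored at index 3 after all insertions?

703

703 hashes to 3; slot 3 is free -> place at 3.
932 hashes to 2; slot 2 is free -> place at 2.
588 hashes to 3; 3 taken -> place at 4.
188 hashes to 3; 3,4 taken -> place at 0.
Table: [188, ., 932, 703, 588]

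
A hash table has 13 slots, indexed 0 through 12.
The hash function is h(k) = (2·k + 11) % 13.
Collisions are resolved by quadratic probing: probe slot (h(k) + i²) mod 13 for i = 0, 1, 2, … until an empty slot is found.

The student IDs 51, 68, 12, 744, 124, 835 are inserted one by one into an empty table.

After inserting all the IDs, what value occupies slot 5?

Insert 51: h=9, slot 9 empty -> index 9.
Insert 68: h=4, slot 4 empty -> index 4.
Insert 12: h=9, slot 9 occupied -> index 10.
Insert 744: h=4, slot 4 occupied -> index 5.
Insert 124: h=12, slot 12 empty -> index 12.
Insert 835: h=4, slots 4,5 occupied -> index 8.
Table: [., ., ., ., 68, 744, ., ., 835, 51, 12, ., 124]

744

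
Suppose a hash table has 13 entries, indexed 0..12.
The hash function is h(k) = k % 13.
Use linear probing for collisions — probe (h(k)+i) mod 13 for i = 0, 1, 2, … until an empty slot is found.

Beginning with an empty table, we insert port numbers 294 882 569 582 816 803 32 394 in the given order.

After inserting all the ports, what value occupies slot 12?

582

294: h=8 -> slot 8
882: h=11 -> slot 11
569: h=10 -> slot 10
582: h=10, probe 10,11,12 -> slot 12
816: h=10, probe 10,11,12,0 -> slot 0
803: h=10, probe 10,11,12,0,1 -> slot 1
32: h=6 -> slot 6
394: h=4 -> slot 4
Table: [816, 803, ∅, ∅, 394, ∅, 32, ∅, 294, ∅, 569, 882, 582]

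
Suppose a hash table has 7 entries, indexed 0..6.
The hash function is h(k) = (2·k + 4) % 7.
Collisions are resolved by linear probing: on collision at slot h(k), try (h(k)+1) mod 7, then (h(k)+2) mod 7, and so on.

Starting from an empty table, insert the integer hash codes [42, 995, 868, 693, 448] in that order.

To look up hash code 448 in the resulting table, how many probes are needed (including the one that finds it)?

Insert 42: h=4, slot 4 empty → index 4.
Insert 995: h=6, slot 6 empty → index 6.
Insert 868: h=4, slot 4 occupied → index 5.
Insert 693: h=4, slots 4,5,6 occupied → index 0.
Insert 448: h=4, slots 4,5,6,0 occupied → index 1.
Table: [693, 448, _, _, 42, 868, 995]
Lookup 448: h=4, probe 4,5,6,0,1 → found at 1.

5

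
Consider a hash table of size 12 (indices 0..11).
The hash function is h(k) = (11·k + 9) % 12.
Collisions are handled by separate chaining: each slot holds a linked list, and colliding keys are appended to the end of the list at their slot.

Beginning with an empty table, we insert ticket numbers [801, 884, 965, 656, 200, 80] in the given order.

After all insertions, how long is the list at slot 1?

4

Insert 801: h=0, bucket 0 empty → new chain.
Insert 884: h=1, bucket 1 empty → new chain.
Insert 965: h=4, bucket 4 empty → new chain.
Insert 656: h=1, bucket 1 nonempty → append to chain.
Insert 200: h=1, bucket 1 nonempty → append to chain.
Insert 80: h=1, bucket 1 nonempty → append to chain.
Final buckets:
0: 801
1: 884 -> 656 -> 200 -> 80
2: -
3: -
4: 965
5: -
6: -
7: -
8: -
9: -
10: -
11: -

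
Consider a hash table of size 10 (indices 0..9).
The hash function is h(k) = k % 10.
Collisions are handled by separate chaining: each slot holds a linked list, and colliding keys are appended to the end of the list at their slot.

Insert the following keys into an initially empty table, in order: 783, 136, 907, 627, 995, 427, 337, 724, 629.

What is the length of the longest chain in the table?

4

Insert 783: h=3, bucket 3 empty → new chain.
Insert 136: h=6, bucket 6 empty → new chain.
Insert 907: h=7, bucket 7 empty → new chain.
Insert 627: h=7, bucket 7 nonempty → append to chain.
Insert 995: h=5, bucket 5 empty → new chain.
Insert 427: h=7, bucket 7 nonempty → append to chain.
Insert 337: h=7, bucket 7 nonempty → append to chain.
Insert 724: h=4, bucket 4 empty → new chain.
Insert 629: h=9, bucket 9 empty → new chain.
Final buckets:
0: -
1: -
2: -
3: 783
4: 724
5: 995
6: 136
7: 907 -> 627 -> 427 -> 337
8: -
9: 629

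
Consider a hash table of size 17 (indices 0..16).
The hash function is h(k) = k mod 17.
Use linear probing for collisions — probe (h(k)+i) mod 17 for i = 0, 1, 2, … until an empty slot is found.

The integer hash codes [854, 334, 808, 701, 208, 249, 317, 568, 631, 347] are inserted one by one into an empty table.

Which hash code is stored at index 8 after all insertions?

347

Insert 854: h=4, slot 4 empty → index 4.
Insert 334: h=11, slot 11 empty → index 11.
Insert 808: h=9, slot 9 empty → index 9.
Insert 701: h=4, slot 4 occupied → index 5.
Insert 208: h=4, slots 4,5 occupied → index 6.
Insert 249: h=11, slot 11 occupied → index 12.
Insert 317: h=11, slots 11,12 occupied → index 13.
Insert 568: h=7, slot 7 empty → index 7.
Insert 631: h=2, slot 2 empty → index 2.
Insert 347: h=7, slot 7 occupied → index 8.
Table: [-, -, 631, -, 854, 701, 208, 568, 347, 808, -, 334, 249, 317, -, -, -]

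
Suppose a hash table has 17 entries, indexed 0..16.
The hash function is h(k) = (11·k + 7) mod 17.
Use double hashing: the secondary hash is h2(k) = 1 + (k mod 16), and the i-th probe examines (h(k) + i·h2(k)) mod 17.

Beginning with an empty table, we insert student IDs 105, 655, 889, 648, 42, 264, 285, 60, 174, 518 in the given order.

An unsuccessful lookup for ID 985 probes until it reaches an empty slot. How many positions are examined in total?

Insert 105: h=6, slot 6 empty -> index 6.
Insert 655: h=4, slot 4 empty -> index 4.
Insert 889: h=11, slot 11 empty -> index 11.
Insert 648: h=12, slot 12 empty -> index 12.
Insert 42: h=10, slot 10 empty -> index 10.
Insert 264: h=4, h2=9, slot 4 occupied -> index 13.
Insert 285: h=14, slot 14 empty -> index 14.
Insert 60: h=4, h2=13, slot 4 occupied -> index 0.
Insert 174: h=0, h2=15, slot 0 occupied -> index 15.
Insert 518: h=10, h2=7, slots 10,0 occupied -> index 7.
Table: [60, ., ., ., 655, ., 105, 518, ., ., 42, 889, 648, 264, 285, 174, .]
Lookup 985: h=13, h2=10, probe 13,6,16 → slot 16 empty, not found.

3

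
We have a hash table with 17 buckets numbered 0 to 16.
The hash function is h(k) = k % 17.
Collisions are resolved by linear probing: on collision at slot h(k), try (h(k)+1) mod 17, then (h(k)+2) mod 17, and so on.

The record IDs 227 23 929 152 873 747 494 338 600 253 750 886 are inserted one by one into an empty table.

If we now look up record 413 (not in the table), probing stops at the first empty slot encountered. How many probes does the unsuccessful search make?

Insert 227: h=6, slot 6 empty => index 6.
Insert 23: h=6, slot 6 occupied => index 7.
Insert 929: h=11, slot 11 empty => index 11.
Insert 152: h=16, slot 16 empty => index 16.
Insert 873: h=6, slots 6,7 occupied => index 8.
Insert 747: h=16, slot 16 occupied => index 0.
Insert 494: h=1, slot 1 empty => index 1.
Insert 338: h=15, slot 15 empty => index 15.
Insert 600: h=5, slot 5 empty => index 5.
Insert 253: h=15, slots 15,16,0,1 occupied => index 2.
Insert 750: h=2, slot 2 occupied => index 3.
Insert 886: h=2, slots 2,3 occupied => index 4.
Table: [747, 494, 253, 750, 886, 600, 227, 23, 873, —, —, 929, —, —, —, 338, 152]
Lookup 413: h=5, probe 5,6,7,8,9 → slot 9 empty, not found.

5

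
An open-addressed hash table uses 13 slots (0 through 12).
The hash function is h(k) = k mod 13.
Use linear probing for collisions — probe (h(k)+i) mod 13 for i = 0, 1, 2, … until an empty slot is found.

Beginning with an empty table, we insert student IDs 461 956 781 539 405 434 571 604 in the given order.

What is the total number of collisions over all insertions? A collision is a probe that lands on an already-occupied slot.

461: h=6 → slot 6
956: h=7 → slot 7
781: h=1 → slot 1
539: h=6, probe 6,7,8 → slot 8
405: h=2 → slot 2
434: h=5 → slot 5
571: h=12 → slot 12
604: h=6, probe 6,7,8,9 → slot 9
Table: [-, 781, 405, -, -, 434, 461, 956, 539, 604, -, -, 571]

5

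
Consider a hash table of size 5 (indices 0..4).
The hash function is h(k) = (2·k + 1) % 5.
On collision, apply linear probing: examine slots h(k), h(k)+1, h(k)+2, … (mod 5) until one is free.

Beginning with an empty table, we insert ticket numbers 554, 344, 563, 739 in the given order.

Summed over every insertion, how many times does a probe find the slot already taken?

Insert 554: h=4, slot 4 empty -> index 4.
Insert 344: h=4, slot 4 occupied -> index 0.
Insert 563: h=2, slot 2 empty -> index 2.
Insert 739: h=4, slots 4,0 occupied -> index 1.
Table: [344, 739, 563, ∅, 554]

3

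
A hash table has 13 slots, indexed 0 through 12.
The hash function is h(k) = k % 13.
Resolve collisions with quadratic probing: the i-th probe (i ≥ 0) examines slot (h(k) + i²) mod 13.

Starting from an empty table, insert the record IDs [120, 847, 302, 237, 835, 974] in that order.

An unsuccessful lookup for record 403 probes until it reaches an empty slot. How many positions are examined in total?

Insert 120: h=3, slot 3 empty => index 3.
Insert 847: h=2, slot 2 empty => index 2.
Insert 302: h=3, slot 3 occupied => index 4.
Insert 237: h=3, slots 3,4 occupied => index 7.
Insert 835: h=3, slots 3,4,7 occupied => index 12.
Insert 974: h=12, slot 12 occupied => index 0.
Table: [974, -, 847, 120, 302, -, -, 237, -, -, -, -, 835]
Lookup 403: h=0, probe 0,1 → slot 1 empty, not found.

2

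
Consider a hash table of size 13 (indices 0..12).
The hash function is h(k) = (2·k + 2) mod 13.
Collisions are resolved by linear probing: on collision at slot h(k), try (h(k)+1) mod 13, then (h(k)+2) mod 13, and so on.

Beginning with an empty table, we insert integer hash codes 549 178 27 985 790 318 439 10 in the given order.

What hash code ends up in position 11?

549: h=8 → slot 8
178: h=7 → slot 7
27: h=4 → slot 4
985: h=9 → slot 9
790: h=9, probe 9,10 → slot 10
318: h=1 → slot 1
439: h=9, probe 9,10,11 → slot 11
10: h=9, probe 9,10,11,12 → slot 12
Table: [-, 318, -, -, 27, -, -, 178, 549, 985, 790, 439, 10]

439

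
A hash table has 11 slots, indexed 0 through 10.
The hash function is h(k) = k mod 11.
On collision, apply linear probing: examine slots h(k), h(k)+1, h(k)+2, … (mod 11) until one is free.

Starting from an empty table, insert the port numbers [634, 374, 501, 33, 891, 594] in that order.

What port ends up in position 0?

Insert 634: h=7, slot 7 empty -> index 7.
Insert 374: h=0, slot 0 empty -> index 0.
Insert 501: h=6, slot 6 empty -> index 6.
Insert 33: h=0, slot 0 occupied -> index 1.
Insert 891: h=0, slots 0,1 occupied -> index 2.
Insert 594: h=0, slots 0,1,2 occupied -> index 3.
Table: [374, 33, 891, 594, —, —, 501, 634, —, —, —]

374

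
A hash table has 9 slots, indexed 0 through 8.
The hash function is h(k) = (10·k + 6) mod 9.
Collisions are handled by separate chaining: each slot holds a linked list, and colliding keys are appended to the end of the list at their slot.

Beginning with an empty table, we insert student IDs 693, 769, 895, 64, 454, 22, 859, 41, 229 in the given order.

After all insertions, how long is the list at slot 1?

Insert 693: h=6, bucket 6 empty -> new chain.
Insert 769: h=1, bucket 1 empty -> new chain.
Insert 895: h=1, bucket 1 nonempty -> append to chain.
Insert 64: h=7, bucket 7 empty -> new chain.
Insert 454: h=1, bucket 1 nonempty -> append to chain.
Insert 22: h=1, bucket 1 nonempty -> append to chain.
Insert 859: h=1, bucket 1 nonempty -> append to chain.
Insert 41: h=2, bucket 2 empty -> new chain.
Insert 229: h=1, bucket 1 nonempty -> append to chain.
Final buckets:
0: —
1: 769 -> 895 -> 454 -> 22 -> 859 -> 229
2: 41
3: —
4: —
5: —
6: 693
7: 64
8: —

6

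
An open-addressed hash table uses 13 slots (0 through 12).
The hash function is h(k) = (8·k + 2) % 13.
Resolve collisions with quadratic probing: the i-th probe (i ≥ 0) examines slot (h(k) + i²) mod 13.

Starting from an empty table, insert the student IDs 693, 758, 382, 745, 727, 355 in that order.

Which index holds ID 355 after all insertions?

4

693 hashes to 8; slot 8 is free => place at 8.
758 hashes to 8; 8 taken => place at 9.
382 hashes to 3; slot 3 is free => place at 3.
745 hashes to 8; 8,9 taken => place at 12.
727 hashes to 7; slot 7 is free => place at 7.
355 hashes to 8; 8,9,12 taken => place at 4.
Table: [—, —, —, 382, 355, —, —, 727, 693, 758, —, —, 745]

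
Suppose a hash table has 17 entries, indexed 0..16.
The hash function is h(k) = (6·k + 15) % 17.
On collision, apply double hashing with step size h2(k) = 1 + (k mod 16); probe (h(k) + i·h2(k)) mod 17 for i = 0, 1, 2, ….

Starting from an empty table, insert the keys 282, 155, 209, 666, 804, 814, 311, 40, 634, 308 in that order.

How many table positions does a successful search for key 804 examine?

3

282 hashes to 7; slot 7 is free => place at 7.
155 hashes to 10; slot 10 is free => place at 10.
209 hashes to 11; slot 11 is free => place at 11.
666 hashes to 16; slot 16 is free => place at 16.
804 hashes to 11, h2=5; 11,16 taken => place at 4.
814 hashes to 3; slot 3 is free => place at 3.
311 hashes to 11, h2=8; 11 taken => place at 2.
40 hashes to 0; slot 0 is free => place at 0.
634 hashes to 11, h2=11; 11 taken => place at 5.
308 hashes to 10, h2=5; 10 taken => place at 15.
Table: [40, _, 311, 814, 804, 634, _, 282, _, _, 155, 209, _, _, _, 308, 666]
Lookup 804: h=11, h2=5, probe 11,16,4 → found at 4.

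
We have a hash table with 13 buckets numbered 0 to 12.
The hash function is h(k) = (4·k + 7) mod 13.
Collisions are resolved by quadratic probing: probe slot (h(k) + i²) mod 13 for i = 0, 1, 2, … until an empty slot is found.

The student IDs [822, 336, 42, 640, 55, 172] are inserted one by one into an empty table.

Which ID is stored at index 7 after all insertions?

822: h=6 -> slot 6
336: h=12 -> slot 12
42: h=6, probe 6,7 -> slot 7
640: h=6, probe 6,7,10 -> slot 10
55: h=6, probe 6,7,10,2 -> slot 2
172: h=6, probe 6,7,10,2,9 -> slot 9
Table: [—, —, 55, —, —, —, 822, 42, —, 172, 640, —, 336]

42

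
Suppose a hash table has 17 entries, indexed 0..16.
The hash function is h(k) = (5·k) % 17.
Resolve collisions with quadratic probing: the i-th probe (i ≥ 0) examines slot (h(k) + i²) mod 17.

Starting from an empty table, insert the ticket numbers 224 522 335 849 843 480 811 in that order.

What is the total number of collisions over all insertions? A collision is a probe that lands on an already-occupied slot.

3

Insert 224: h=15, slot 15 empty → index 15.
Insert 522: h=9, slot 9 empty → index 9.
Insert 335: h=9, slot 9 occupied → index 10.
Insert 849: h=12, slot 12 empty → index 12.
Insert 843: h=16, slot 16 empty → index 16.
Insert 480: h=3, slot 3 empty → index 3.
Insert 811: h=9, slots 9,10 occupied → index 13.
Table: [-, -, -, 480, -, -, -, -, -, 522, 335, -, 849, 811, -, 224, 843]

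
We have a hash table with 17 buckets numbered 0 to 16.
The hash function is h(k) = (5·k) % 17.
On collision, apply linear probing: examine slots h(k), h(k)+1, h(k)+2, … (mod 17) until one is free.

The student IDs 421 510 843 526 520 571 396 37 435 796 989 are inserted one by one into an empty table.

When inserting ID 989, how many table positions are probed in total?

8

421: h=14 → slot 14
510: h=0 → slot 0
843: h=16 → slot 16
526: h=12 → slot 12
520: h=16, probe 16,0,1 → slot 1
571: h=16, probe 16,0,1,2 → slot 2
396: h=8 → slot 8
37: h=15 → slot 15
435: h=16, probe 16,0,1,2,3 → slot 3
796: h=2, probe 2,3,4 → slot 4
989: h=15, probe 15,16,0,1,2,3,4,5 → slot 5
Table: [510, 520, 571, 435, 796, 989, ∅, ∅, 396, ∅, ∅, ∅, 526, ∅, 421, 37, 843]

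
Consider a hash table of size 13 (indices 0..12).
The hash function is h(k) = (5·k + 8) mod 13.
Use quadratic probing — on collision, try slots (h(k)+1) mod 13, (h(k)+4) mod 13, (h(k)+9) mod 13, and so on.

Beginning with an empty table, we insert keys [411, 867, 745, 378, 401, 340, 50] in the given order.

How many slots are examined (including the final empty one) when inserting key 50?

2

Insert 411: h=9, slot 9 empty → index 9.
Insert 867: h=1, slot 1 empty → index 1.
Insert 745: h=2, slot 2 empty → index 2.
Insert 378: h=0, slot 0 empty → index 0.
Insert 401: h=11, slot 11 empty → index 11.
Insert 340: h=5, slot 5 empty → index 5.
Insert 50: h=11, slot 11 occupied → index 12.
Table: [378, 867, 745, ., ., 340, ., ., ., 411, ., 401, 50]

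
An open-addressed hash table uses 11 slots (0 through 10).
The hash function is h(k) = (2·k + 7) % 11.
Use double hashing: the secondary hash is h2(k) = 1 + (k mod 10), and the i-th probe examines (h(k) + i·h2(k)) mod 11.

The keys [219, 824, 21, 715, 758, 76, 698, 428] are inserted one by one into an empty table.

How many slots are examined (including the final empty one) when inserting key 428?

Insert 219: h=5, slot 5 empty => index 5.
Insert 824: h=5, h2=5, slot 5 occupied => index 10.
Insert 21: h=5, h2=2, slot 5 occupied => index 7.
Insert 715: h=7, h2=6, slot 7 occupied => index 2.
Insert 758: h=5, h2=9, slot 5 occupied => index 3.
Insert 76: h=5, h2=7, slot 5 occupied => index 1.
Insert 698: h=6, slot 6 empty => index 6.
Insert 428: h=5, h2=9, slots 5,3,1,10 occupied => index 8.
Table: [-, 76, 715, 758, -, 219, 698, 21, 428, -, 824]

5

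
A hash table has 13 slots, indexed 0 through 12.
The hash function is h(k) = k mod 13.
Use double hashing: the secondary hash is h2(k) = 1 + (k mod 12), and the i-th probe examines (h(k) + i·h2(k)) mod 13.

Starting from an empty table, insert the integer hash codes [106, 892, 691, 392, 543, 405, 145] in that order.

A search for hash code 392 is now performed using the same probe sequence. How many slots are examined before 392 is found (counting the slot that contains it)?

2

106 hashes to 2; slot 2 is free => place at 2.
892 hashes to 8; slot 8 is free => place at 8.
691 hashes to 2, h2=8; 2 taken => place at 10.
392 hashes to 2, h2=9; 2 taken => place at 11.
543 hashes to 10, h2=4; 10 taken => place at 1.
405 hashes to 2, h2=10; 2 taken => place at 12.
145 hashes to 2, h2=2; 2 taken => place at 4.
Table: [_, 543, 106, _, 145, _, _, _, 892, _, 691, 392, 405]
Lookup 392: h=2, h2=9, probe 2,11 → found at 11.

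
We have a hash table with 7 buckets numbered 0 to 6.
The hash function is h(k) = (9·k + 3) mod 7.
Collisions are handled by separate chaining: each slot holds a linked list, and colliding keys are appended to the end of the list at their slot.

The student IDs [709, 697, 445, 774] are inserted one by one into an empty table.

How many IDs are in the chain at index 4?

709 → bucket 0
697 → bucket 4
445 → bucket 4 (collision)
774 → bucket 4 (collision)
Final buckets:
0: 709
1: ∅
2: ∅
3: ∅
4: 697 -> 445 -> 774
5: ∅
6: ∅

3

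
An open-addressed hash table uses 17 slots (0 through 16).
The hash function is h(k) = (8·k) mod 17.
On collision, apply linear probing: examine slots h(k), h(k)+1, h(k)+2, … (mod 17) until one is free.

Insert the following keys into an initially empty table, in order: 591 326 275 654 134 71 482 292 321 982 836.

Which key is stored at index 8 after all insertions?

Insert 591: h=2, slot 2 empty -> index 2.
Insert 326: h=7, slot 7 empty -> index 7.
Insert 275: h=7, slot 7 occupied -> index 8.
Insert 654: h=13, slot 13 empty -> index 13.
Insert 134: h=1, slot 1 empty -> index 1.
Insert 71: h=7, slots 7,8 occupied -> index 9.
Insert 482: h=14, slot 14 empty -> index 14.
Insert 292: h=7, slots 7,8,9 occupied -> index 10.
Insert 321: h=1, slots 1,2 occupied -> index 3.
Insert 982: h=2, slots 2,3 occupied -> index 4.
Insert 836: h=7, slots 7,8,9,10 occupied -> index 11.
Table: [-, 134, 591, 321, 982, -, -, 326, 275, 71, 292, 836, -, 654, 482, -, -]

275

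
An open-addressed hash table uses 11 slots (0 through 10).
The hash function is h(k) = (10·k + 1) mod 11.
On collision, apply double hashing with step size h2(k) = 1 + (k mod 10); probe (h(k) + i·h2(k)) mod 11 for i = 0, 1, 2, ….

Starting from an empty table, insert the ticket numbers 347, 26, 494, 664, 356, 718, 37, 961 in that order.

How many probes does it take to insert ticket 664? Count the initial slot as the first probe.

3

347: h=6 => slot 6
26: h=8 => slot 8
494: h=2 => slot 2
664: h=8, h2=5, probe 8,2,7 => slot 7
356: h=8, h2=7, probe 8,4 => slot 4
718: h=9 => slot 9
37: h=8, h2=8, probe 8,5 => slot 5
961: h=8, h2=2, probe 8,10 => slot 10
Table: [-, -, 494, -, 356, 37, 347, 664, 26, 718, 961]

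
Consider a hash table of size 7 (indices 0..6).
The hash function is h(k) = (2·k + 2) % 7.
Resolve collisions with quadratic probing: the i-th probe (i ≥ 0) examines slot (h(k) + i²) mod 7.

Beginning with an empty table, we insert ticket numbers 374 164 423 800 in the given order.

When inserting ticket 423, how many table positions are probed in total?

374 hashes to 1; slot 1 is free => place at 1.
164 hashes to 1; 1 taken => place at 2.
423 hashes to 1; 1,2 taken => place at 5.
800 hashes to 6; slot 6 is free => place at 6.
Table: [—, 374, 164, —, —, 423, 800]

3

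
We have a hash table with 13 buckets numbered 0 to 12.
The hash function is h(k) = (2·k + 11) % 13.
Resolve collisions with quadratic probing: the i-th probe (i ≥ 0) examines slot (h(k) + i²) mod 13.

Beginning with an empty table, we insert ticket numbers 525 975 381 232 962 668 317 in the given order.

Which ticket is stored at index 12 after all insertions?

962

Insert 525: h=8, slot 8 empty => index 8.
Insert 975: h=11, slot 11 empty => index 11.
Insert 381: h=6, slot 6 empty => index 6.
Insert 232: h=7, slot 7 empty => index 7.
Insert 962: h=11, slot 11 occupied => index 12.
Insert 668: h=8, slot 8 occupied => index 9.
Insert 317: h=8, slots 8,9,12 occupied => index 4.
Table: [_, _, _, _, 317, _, 381, 232, 525, 668, _, 975, 962]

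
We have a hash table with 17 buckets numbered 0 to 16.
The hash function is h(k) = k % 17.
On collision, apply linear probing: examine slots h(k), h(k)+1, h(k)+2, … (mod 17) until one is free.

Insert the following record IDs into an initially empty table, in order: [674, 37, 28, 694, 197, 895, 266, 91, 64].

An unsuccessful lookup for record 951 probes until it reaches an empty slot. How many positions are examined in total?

674: h=11 => slot 11
37: h=3 => slot 3
28: h=11, probe 11,12 => slot 12
694: h=14 => slot 14
197: h=10 => slot 10
895: h=11, probe 11,12,13 => slot 13
266: h=11, probe 11,12,13,14,15 => slot 15
91: h=6 => slot 6
64: h=13, probe 13,14,15,16 => slot 16
Table: [∅, ∅, ∅, 37, ∅, ∅, 91, ∅, ∅, ∅, 197, 674, 28, 895, 694, 266, 64]
Lookup 951: h=16, probe 16,0 → slot 0 empty, not found.

2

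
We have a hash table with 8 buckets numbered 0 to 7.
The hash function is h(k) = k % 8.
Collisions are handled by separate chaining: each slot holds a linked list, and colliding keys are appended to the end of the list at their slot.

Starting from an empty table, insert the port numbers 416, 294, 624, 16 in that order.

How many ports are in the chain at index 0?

Insert 416: h=0, bucket 0 empty → new chain.
Insert 294: h=6, bucket 6 empty → new chain.
Insert 624: h=0, bucket 0 nonempty → append to chain.
Insert 16: h=0, bucket 0 nonempty → append to chain.
Final buckets:
0: 416 -> 624 -> 16
1: —
2: —
3: —
4: —
5: —
6: 294
7: —

3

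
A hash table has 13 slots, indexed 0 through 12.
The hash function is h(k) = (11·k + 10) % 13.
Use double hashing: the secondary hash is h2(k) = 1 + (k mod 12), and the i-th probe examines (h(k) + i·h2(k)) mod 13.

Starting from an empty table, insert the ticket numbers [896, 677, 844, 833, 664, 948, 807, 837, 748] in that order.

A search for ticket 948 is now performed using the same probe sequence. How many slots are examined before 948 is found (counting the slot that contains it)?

4

896: h=12 => slot 12
677: h=8 => slot 8
844: h=12, h2=5, probe 12,4 => slot 4
833: h=8, h2=6, probe 8,1 => slot 1
664: h=8, h2=5, probe 8,0 => slot 0
948: h=12, h2=1, probe 12,0,1,2 => slot 2
807: h=8, h2=4, probe 8,12,3 => slot 3
837: h=0, h2=10, probe 0,10 => slot 10
748: h=9 => slot 9
Table: [664, 833, 948, 807, 844, —, —, —, 677, 748, 837, —, 896]
Lookup 948: h=12, h2=1, probe 12,0,1,2 → found at 2.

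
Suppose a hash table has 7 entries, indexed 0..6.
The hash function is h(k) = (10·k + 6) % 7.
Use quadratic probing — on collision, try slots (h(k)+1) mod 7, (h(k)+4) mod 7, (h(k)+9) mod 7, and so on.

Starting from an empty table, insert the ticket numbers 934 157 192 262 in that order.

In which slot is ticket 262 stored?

Insert 934: h=1, slot 1 empty => index 1.
Insert 157: h=1, slot 1 occupied => index 2.
Insert 192: h=1, slots 1,2 occupied => index 5.
Insert 262: h=1, slots 1,2,5 occupied => index 3.
Table: [∅, 934, 157, 262, ∅, 192, ∅]

3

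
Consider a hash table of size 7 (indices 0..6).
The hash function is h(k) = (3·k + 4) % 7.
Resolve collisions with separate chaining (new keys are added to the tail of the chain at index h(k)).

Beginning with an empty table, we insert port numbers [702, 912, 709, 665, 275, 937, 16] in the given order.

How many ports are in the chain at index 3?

702 → bucket 3
912 → bucket 3 (collision)
709 → bucket 3 (collision)
665 → bucket 4
275 → bucket 3 (collision)
937 → bucket 1
16 → bucket 3 (collision)
Final buckets:
0: -
1: 937
2: -
3: 702 -> 912 -> 709 -> 275 -> 16
4: 665
5: -
6: -

5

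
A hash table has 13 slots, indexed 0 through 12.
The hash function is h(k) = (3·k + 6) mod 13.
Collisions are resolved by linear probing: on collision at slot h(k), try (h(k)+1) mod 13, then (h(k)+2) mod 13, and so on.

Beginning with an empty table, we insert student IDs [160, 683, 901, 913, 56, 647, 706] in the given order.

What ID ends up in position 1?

683

160: h=5 => slot 5
683: h=1 => slot 1
901: h=5, probe 5,6 => slot 6
913: h=2 => slot 2
56: h=5, probe 5,6,7 => slot 7
647: h=10 => slot 10
706: h=5, probe 5,6,7,8 => slot 8
Table: [∅, 683, 913, ∅, ∅, 160, 901, 56, 706, ∅, 647, ∅, ∅]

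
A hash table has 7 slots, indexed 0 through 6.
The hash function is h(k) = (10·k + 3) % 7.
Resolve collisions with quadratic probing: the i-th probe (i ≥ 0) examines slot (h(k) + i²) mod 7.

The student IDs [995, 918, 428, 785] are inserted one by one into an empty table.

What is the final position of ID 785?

Insert 995: h=6, slot 6 empty => index 6.
Insert 918: h=6, slot 6 occupied => index 0.
Insert 428: h=6, slots 6,0 occupied => index 3.
Insert 785: h=6, slots 6,0,3 occupied => index 1.
Table: [918, 785, ∅, 428, ∅, ∅, 995]

1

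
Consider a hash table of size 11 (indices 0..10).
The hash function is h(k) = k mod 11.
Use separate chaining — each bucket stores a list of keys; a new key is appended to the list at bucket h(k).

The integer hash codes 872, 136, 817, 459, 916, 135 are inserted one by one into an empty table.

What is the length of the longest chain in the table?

872 -> bucket 3
136 -> bucket 4
817 -> bucket 3 (collision)
459 -> bucket 8
916 -> bucket 3 (collision)
135 -> bucket 3 (collision)
Final buckets:
0: -
1: -
2: -
3: 872 -> 817 -> 916 -> 135
4: 136
5: -
6: -
7: -
8: 459
9: -
10: -

4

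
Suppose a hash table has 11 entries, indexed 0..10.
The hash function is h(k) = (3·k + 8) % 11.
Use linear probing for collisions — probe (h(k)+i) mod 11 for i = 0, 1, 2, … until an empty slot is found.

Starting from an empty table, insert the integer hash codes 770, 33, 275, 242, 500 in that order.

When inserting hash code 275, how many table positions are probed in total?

Insert 770: h=8, slot 8 empty -> index 8.
Insert 33: h=8, slot 8 occupied -> index 9.
Insert 275: h=8, slots 8,9 occupied -> index 10.
Insert 242: h=8, slots 8,9,10 occupied -> index 0.
Insert 500: h=1, slot 1 empty -> index 1.
Table: [242, 500, _, _, _, _, _, _, 770, 33, 275]

3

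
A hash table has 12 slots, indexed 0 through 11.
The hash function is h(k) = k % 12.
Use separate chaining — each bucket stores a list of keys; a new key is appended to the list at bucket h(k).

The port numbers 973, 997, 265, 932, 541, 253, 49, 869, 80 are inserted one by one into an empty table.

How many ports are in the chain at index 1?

Insert 973: h=1, bucket 1 empty → new chain.
Insert 997: h=1, bucket 1 nonempty → append to chain.
Insert 265: h=1, bucket 1 nonempty → append to chain.
Insert 932: h=8, bucket 8 empty → new chain.
Insert 541: h=1, bucket 1 nonempty → append to chain.
Insert 253: h=1, bucket 1 nonempty → append to chain.
Insert 49: h=1, bucket 1 nonempty → append to chain.
Insert 869: h=5, bucket 5 empty → new chain.
Insert 80: h=8, bucket 8 nonempty → append to chain.
Final buckets:
0: ∅
1: 973 -> 997 -> 265 -> 541 -> 253 -> 49
2: ∅
3: ∅
4: ∅
5: 869
6: ∅
7: ∅
8: 932 -> 80
9: ∅
10: ∅
11: ∅

6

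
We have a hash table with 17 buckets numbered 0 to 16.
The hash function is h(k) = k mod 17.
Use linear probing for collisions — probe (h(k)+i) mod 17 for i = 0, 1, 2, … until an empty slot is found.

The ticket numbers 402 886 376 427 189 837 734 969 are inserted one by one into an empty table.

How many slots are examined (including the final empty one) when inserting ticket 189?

4

402: h=11 -> slot 11
886: h=2 -> slot 2
376: h=2, probe 2,3 -> slot 3
427: h=2, probe 2,3,4 -> slot 4
189: h=2, probe 2,3,4,5 -> slot 5
837: h=4, probe 4,5,6 -> slot 6
734: h=3, probe 3,4,5,6,7 -> slot 7
969: h=0 -> slot 0
Table: [969, -, 886, 376, 427, 189, 837, 734, -, -, -, 402, -, -, -, -, -]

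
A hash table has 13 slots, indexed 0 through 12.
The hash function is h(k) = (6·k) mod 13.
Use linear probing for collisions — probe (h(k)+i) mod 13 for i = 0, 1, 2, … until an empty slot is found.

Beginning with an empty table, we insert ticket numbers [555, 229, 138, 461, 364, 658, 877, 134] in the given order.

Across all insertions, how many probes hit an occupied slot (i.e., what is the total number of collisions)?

555: h=2 => slot 2
229: h=9 => slot 9
138: h=9, probe 9,10 => slot 10
461: h=10, probe 10,11 => slot 11
364: h=0 => slot 0
658: h=9, probe 9,10,11,12 => slot 12
877: h=10, probe 10,11,12,0,1 => slot 1
134: h=11, probe 11,12,0,1,2,3 => slot 3
Table: [364, 877, 555, 134, _, _, _, _, _, 229, 138, 461, 658]

14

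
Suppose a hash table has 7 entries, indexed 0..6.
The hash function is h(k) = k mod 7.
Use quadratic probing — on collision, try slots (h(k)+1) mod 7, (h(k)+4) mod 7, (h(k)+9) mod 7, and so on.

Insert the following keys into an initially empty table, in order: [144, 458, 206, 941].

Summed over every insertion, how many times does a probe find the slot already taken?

5

Insert 144: h=4, slot 4 empty → index 4.
Insert 458: h=3, slot 3 empty → index 3.
Insert 206: h=3, slots 3,4 occupied → index 0.
Insert 941: h=3, slots 3,4,0 occupied → index 5.
Table: [206, ., ., 458, 144, 941, .]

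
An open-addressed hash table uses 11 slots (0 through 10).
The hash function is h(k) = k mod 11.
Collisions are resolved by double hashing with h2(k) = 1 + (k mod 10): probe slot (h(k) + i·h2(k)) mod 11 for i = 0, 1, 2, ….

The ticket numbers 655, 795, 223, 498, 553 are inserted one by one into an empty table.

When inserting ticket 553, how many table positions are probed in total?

655: h=6 => slot 6
795: h=3 => slot 3
223: h=3, h2=4, probe 3,7 => slot 7
498: h=3, h2=9, probe 3,1 => slot 1
553: h=3, h2=4, probe 3,7,0 => slot 0
Table: [553, 498, ∅, 795, ∅, ∅, 655, 223, ∅, ∅, ∅]

3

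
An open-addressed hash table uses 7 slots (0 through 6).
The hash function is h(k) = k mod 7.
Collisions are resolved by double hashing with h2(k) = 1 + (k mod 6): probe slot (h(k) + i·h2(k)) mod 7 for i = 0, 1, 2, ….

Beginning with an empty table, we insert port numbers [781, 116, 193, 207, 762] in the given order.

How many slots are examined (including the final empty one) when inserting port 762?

781: h=4 -> slot 4
116: h=4, h2=3, probe 4,0 -> slot 0
193: h=4, h2=2, probe 4,6 -> slot 6
207: h=4, h2=4, probe 4,1 -> slot 1
762: h=6, h2=1, probe 6,0,1,2 -> slot 2
Table: [116, 207, 762, _, 781, _, 193]

4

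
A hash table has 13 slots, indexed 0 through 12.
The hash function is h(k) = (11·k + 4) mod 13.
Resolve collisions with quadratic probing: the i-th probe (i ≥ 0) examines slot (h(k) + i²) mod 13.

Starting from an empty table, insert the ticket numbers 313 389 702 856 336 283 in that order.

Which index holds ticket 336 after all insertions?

313: h=2 → slot 2
389: h=6 → slot 6
702: h=4 → slot 4
856: h=8 → slot 8
336: h=8, probe 8,9 → slot 9
283: h=10 → slot 10
Table: [_, _, 313, _, 702, _, 389, _, 856, 336, 283, _, _]

9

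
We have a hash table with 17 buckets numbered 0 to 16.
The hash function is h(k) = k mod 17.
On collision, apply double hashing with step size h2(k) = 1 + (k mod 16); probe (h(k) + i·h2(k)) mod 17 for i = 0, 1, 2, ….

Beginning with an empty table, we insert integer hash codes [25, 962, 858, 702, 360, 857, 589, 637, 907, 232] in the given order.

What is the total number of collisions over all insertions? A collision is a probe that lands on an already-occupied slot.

25: h=8 → slot 8
962: h=10 → slot 10
858: h=8, h2=11, probe 8,2 → slot 2
702: h=5 → slot 5
360: h=3 → slot 3
857: h=7 → slot 7
589: h=11 → slot 11
637: h=8, h2=14, probe 8,5,2,16 → slot 16
907: h=6 → slot 6
232: h=11, h2=9, probe 11,3,12 → slot 12
Table: [., ., 858, 360, ., 702, 907, 857, 25, ., 962, 589, 232, ., ., ., 637]

6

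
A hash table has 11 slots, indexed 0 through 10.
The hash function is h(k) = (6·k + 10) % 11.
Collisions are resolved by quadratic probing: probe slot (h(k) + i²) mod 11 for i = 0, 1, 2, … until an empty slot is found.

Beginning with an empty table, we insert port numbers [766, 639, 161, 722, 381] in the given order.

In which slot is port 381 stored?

6

766 hashes to 8; slot 8 is free -> place at 8.
639 hashes to 5; slot 5 is free -> place at 5.
161 hashes to 8; 8 taken -> place at 9.
722 hashes to 8; 8,9 taken -> place at 1.
381 hashes to 8; 8,9,1 taken -> place at 6.
Table: [-, 722, -, -, -, 639, 381, -, 766, 161, -]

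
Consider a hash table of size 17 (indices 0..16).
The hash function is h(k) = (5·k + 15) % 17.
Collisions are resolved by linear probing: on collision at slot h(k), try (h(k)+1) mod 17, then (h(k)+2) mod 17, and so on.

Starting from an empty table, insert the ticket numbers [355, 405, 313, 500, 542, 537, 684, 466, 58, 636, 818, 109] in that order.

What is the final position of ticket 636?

7

355 hashes to 5; slot 5 is free -> place at 5.
405 hashes to 0; slot 0 is free -> place at 0.
313 hashes to 16; slot 16 is free -> place at 16.
500 hashes to 16; 16,0 taken -> place at 1.
542 hashes to 5; 5 taken -> place at 6.
537 hashes to 14; slot 14 is free -> place at 14.
684 hashes to 1; 1 taken -> place at 2.
466 hashes to 16; 16,0,1,2 taken -> place at 3.
58 hashes to 16; 16,0,1,2,3 taken -> place at 4.
636 hashes to 16; 16,0,1,2,3,4,5,6 taken -> place at 7.
818 hashes to 8; slot 8 is free -> place at 8.
109 hashes to 16; 16,0,1,2,3,4,5,6,7,8 taken -> place at 9.
Table: [405, 500, 684, 466, 58, 355, 542, 636, 818, 109, _, _, _, _, 537, _, 313]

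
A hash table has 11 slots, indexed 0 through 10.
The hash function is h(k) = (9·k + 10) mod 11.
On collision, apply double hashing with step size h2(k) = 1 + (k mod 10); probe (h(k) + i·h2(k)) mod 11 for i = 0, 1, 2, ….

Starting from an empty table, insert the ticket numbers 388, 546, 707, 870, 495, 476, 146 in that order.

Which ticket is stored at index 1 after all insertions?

388 hashes to 4; slot 4 is free -> place at 4.
546 hashes to 7; slot 7 is free -> place at 7.
707 hashes to 4, h2=8; 4 taken -> place at 1.
870 hashes to 8; slot 8 is free -> place at 8.
495 hashes to 10; slot 10 is free -> place at 10.
476 hashes to 4, h2=7; 4 taken -> place at 0.
146 hashes to 4, h2=7; 4,0,7 taken -> place at 3.
Table: [476, 707, —, 146, 388, —, —, 546, 870, —, 495]

707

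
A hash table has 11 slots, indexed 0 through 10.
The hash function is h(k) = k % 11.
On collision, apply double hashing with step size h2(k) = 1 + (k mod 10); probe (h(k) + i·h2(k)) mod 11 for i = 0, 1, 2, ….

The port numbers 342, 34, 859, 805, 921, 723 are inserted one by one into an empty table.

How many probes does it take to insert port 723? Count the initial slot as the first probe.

3

342 hashes to 1; slot 1 is free => place at 1.
34 hashes to 1, h2=5; 1 taken => place at 6.
859 hashes to 1, h2=10; 1 taken => place at 0.
805 hashes to 2; slot 2 is free => place at 2.
921 hashes to 8; slot 8 is free => place at 8.
723 hashes to 8, h2=4; 8,1 taken => place at 5.
Table: [859, 342, 805, _, _, 723, 34, _, 921, _, _]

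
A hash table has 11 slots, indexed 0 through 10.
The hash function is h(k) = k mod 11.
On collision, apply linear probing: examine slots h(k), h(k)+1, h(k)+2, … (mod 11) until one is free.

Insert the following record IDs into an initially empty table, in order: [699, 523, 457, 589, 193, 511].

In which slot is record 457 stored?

699: h=6 → slot 6
523: h=6, probe 6,7 → slot 7
457: h=6, probe 6,7,8 → slot 8
589: h=6, probe 6,7,8,9 → slot 9
193: h=6, probe 6,7,8,9,10 → slot 10
511: h=5 → slot 5
Table: [—, —, —, —, —, 511, 699, 523, 457, 589, 193]

8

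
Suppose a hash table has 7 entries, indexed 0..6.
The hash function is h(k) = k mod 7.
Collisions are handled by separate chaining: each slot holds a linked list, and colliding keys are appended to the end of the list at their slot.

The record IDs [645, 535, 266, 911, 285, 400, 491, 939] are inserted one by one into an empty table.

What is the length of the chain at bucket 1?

Insert 645: h=1, bucket 1 empty -> new chain.
Insert 535: h=3, bucket 3 empty -> new chain.
Insert 266: h=0, bucket 0 empty -> new chain.
Insert 911: h=1, bucket 1 nonempty -> append to chain.
Insert 285: h=5, bucket 5 empty -> new chain.
Insert 400: h=1, bucket 1 nonempty -> append to chain.
Insert 491: h=1, bucket 1 nonempty -> append to chain.
Insert 939: h=1, bucket 1 nonempty -> append to chain.
Final buckets:
0: 266
1: 645 -> 911 -> 400 -> 491 -> 939
2: _
3: 535
4: _
5: 285
6: _

5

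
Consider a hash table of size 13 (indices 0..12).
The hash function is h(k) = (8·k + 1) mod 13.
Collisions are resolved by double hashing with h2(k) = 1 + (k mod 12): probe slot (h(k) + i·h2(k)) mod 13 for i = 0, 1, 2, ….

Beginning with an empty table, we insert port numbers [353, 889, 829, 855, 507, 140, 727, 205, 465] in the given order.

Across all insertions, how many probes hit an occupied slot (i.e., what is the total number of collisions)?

4

353 hashes to 4; slot 4 is free => place at 4.
889 hashes to 2; slot 2 is free => place at 2.
829 hashes to 3; slot 3 is free => place at 3.
855 hashes to 3, h2=4; 3 taken => place at 7.
507 hashes to 1; slot 1 is free => place at 1.
140 hashes to 3, h2=9; 3 taken => place at 12.
727 hashes to 6; slot 6 is free => place at 6.
205 hashes to 3, h2=2; 3 taken => place at 5.
465 hashes to 3, h2=10; 3 taken => place at 0.
Table: [465, 507, 889, 829, 353, 205, 727, 855, ∅, ∅, ∅, ∅, 140]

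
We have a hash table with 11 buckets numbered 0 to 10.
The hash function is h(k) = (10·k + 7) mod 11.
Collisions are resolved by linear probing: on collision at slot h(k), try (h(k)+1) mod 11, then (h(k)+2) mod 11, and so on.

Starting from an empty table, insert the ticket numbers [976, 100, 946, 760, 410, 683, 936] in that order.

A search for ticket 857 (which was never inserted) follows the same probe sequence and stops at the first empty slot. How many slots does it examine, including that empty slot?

Insert 976: h=10, slot 10 empty → index 10.
Insert 100: h=6, slot 6 empty → index 6.
Insert 946: h=7, slot 7 empty → index 7.
Insert 760: h=6, slots 6,7 occupied → index 8.
Insert 410: h=4, slot 4 empty → index 4.
Insert 683: h=6, slots 6,7,8 occupied → index 9.
Insert 936: h=6, slots 6,7,8,9,10 occupied → index 0.
Table: [936, ∅, ∅, ∅, 410, ∅, 100, 946, 760, 683, 976]
Lookup 857: h=8, probe 8,9,10,0,1 → slot 1 empty, not found.

5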